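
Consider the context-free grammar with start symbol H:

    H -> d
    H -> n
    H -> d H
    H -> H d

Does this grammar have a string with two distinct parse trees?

Ambiguous

Witness: d d

Derivation 1: H ⇒ d H ⇒ d d
Derivation 2: H ⇒ H d ⇒ d d

Two distinct leftmost derivations for the same string.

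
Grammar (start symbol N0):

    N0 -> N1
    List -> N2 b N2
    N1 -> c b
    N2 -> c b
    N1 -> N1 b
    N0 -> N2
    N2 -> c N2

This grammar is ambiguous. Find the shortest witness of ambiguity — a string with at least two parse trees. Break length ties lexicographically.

length 2: c b has 2 parse trees

Two derivations of c b:
  N0 ⇒ N1 ⇒ c b
  N0 ⇒ N2 ⇒ c b

c b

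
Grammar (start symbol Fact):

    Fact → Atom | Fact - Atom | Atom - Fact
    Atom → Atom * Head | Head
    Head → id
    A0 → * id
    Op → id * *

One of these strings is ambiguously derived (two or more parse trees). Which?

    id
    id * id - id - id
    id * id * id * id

id * id - id - id

id: 1 tree
id * id - id - id: 4 trees
id * id * id * id: 1 tree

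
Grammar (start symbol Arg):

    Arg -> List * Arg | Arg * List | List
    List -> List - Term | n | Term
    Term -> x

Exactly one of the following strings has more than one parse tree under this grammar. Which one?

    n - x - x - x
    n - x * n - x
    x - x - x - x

n - x - x - x: 1 tree
n - x * n - x: 2 trees
x - x - x - x: 1 tree

n - x * n - x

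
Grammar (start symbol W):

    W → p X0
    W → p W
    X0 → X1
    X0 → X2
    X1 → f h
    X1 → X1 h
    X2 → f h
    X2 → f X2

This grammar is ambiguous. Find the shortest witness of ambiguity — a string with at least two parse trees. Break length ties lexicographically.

length 3: p f h has 2 parse trees

Two derivations of p f h:
  W ⇒ p X0 ⇒ p X1 ⇒ p f h
  W ⇒ p X0 ⇒ p X2 ⇒ p f h

p f h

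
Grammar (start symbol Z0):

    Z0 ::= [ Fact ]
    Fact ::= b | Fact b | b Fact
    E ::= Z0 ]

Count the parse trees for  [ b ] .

1

Parse trees for [ b ]:
  [Z0 [ [Fact b] ]]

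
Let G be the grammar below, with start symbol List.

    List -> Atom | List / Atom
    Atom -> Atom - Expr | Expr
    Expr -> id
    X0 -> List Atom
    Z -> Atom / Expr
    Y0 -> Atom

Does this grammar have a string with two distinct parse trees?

(X0, Z, Y0 are unreachable from List, so their rules don't affect L(List).) The grammar is stratified — List handles '/' (left-recursive), Atom handles '-', Expr atoms. Each operator has a fixed associativity and precedence level, so every string has one parse.

Unambiguous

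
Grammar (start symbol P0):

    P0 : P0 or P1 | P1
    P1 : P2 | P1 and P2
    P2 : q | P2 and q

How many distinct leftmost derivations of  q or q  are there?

Parse trees for q or q:
  [P0 [P0 [P1 [P2 q]]] or [P1 [P2 q]]]

1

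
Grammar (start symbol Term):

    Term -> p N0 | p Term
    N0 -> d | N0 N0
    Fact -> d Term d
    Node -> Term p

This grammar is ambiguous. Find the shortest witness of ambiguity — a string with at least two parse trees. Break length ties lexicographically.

p d d d

length 2: no string has ≥2 trees
length 3: no string has ≥2 trees
length 4: p d d d has 2 parse trees

Two derivations of p d d d:
  Term ⇒ p N0 ⇒ p N0 N0 ⇒ p d N0 ⇒ p d N0 N0 ⇒ p d d N0 ⇒ p d d d
  Term ⇒ p N0 ⇒ p N0 N0 ⇒ p N0 N0 N0 ⇒ p d N0 N0 ⇒ p d d N0 ⇒ p d d d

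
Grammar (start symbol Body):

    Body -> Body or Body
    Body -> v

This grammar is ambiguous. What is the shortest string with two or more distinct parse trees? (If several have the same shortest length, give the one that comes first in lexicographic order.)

length 1: no string has ≥2 trees
length 3: no string has ≥2 trees
length 5: v or v or v has 2 parse trees

Two derivations of v or v or v:
  Body ⇒ Body or Body ⇒ Body or Body or Body ⇒ v or Body or Body ⇒ v or v or Body ⇒ v or v or v
  Body ⇒ Body or Body ⇒ v or Body ⇒ v or Body or Body ⇒ v or v or Body ⇒ v or v or v

v or v or v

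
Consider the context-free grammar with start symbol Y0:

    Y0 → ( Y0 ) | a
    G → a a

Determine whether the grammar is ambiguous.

Unambiguous

Only Y0 is reachable from Y0; ignoring the rest: L(Y0) is { openⁿ atom closeⁿ : n ≥ 0 }. The bracket depth fixes n, and the derivation is forced at every step.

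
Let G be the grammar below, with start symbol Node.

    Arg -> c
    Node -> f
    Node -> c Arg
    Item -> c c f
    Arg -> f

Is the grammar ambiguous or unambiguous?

(Item is unreachable from Node, so its rules don't affect L(Node).) The reachable rules are right-linear with at most one rule per (nonterminal, next-terminal) pair. Each input token forces the next rule, so parsing is deterministic.

Unambiguous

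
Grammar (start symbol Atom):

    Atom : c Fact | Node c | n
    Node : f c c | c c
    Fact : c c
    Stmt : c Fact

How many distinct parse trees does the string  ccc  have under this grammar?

2

Parse trees for ccc:
  [Atom c [Fact c c]]
  [Atom [Node c c] c]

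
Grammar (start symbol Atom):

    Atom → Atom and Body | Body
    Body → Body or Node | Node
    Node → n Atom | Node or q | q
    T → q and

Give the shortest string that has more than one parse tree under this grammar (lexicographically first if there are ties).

q or q

length 1: no string has ≥2 trees
length 2: no string has ≥2 trees
length 3: q or q has 2 parse trees

Two derivations of q or q:
  Atom ⇒ Body ⇒ Body or Node ⇒ Node or Node ⇒ q or Node ⇒ q or q
  Atom ⇒ Body ⇒ Node ⇒ Node or q ⇒ q or q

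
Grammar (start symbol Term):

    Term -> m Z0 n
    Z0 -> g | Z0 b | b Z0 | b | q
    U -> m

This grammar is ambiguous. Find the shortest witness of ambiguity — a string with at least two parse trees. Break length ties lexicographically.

length 3: no string has ≥2 trees
length 4: m b b n has 2 parse trees

Two derivations of m b b n:
  Term ⇒ m Z0 n ⇒ m Z0 b n ⇒ m b b n
  Term ⇒ m Z0 n ⇒ m b Z0 n ⇒ m b b n

m b b n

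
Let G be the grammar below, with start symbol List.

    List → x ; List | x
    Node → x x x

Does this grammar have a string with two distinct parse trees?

Unambiguous

(Node is unreachable from List, so its rules don't affect L(List).) Right-recursive list with a separator: after each atom, whether the separator follows determines the rule. One parse per string.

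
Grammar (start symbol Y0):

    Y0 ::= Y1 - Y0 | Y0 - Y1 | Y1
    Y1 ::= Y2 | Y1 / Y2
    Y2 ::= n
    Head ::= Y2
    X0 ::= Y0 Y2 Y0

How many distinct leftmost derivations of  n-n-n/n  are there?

Parse trees for n-n-n/n:
  [Y0 [Y1 [Y2 n]] - [Y0 [Y1 [Y2 n]] - [Y0 [Y1 [Y1 [Y2 n]] / [Y2 n]]]]]
  [Y0 [Y1 [Y2 n]] - [Y0 [Y0 [Y1 [Y2 n]]] - [Y1 [Y1 [Y2 n]] / [Y2 n]]]]
  [Y0 [Y0 [Y1 [Y2 n]] - [Y0 [Y1 [Y2 n]]]] - [Y1 [Y1 [Y2 n]] / [Y2 n]]]
  [Y0 [Y0 [Y0 [Y1 [Y2 n]]] - [Y1 [Y2 n]]] - [Y1 [Y1 [Y2 n]] / [Y2 n]]]

4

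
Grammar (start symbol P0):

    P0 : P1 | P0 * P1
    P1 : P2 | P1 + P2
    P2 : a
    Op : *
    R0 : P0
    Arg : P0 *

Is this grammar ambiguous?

Only P0, P1, P2 are reachable from P0; ignoring the rest: P0 → P0 * P1 | P1  ;  P1 → P1 + P2 | P2  — a left-associative chain with P2 at the bottom. Each string factors uniquely by precedence.

Unambiguous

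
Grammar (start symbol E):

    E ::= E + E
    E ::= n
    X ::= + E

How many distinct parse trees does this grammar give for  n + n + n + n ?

5

Parse trees for n + n + n + n:
  [E [E n] + [E [E n] + [E [E n] + [E n]]]]
  [E [E n] + [E [E [E n] + [E n]] + [E n]]]
  [E [E [E n] + [E n]] + [E [E n] + [E n]]]
  [E [E [E n] + [E [E n] + [E n]]] + [E n]]
  [E [E [E [E n] + [E n]] + [E n]] + [E n]]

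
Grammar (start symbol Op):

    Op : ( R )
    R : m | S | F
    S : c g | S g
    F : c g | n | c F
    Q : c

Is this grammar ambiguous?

Ambiguous

Witness: ( c g )

Derivation 1: Op ⇒ ( R ) ⇒ ( S ) ⇒ ( c g )
Derivation 2: Op ⇒ ( R ) ⇒ ( F ) ⇒ ( c g )

Two distinct leftmost derivations for the same string.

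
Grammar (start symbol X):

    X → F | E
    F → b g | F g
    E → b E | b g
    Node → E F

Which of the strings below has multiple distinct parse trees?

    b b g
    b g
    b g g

b g

b b g: 1 tree
b g: 2 trees
b g g: 1 tree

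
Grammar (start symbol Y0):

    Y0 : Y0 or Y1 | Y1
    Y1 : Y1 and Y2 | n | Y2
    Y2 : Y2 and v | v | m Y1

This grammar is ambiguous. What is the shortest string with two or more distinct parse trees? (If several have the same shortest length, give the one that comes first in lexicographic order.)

v and v

length 1: no string has ≥2 trees
length 2: no string has ≥2 trees
length 3: v and v has 2 parse trees

Two derivations of v and v:
  Y0 ⇒ Y1 ⇒ Y1 and Y2 ⇒ Y2 and Y2 ⇒ v and Y2 ⇒ v and v
  Y0 ⇒ Y1 ⇒ Y2 ⇒ Y2 and v ⇒ v and v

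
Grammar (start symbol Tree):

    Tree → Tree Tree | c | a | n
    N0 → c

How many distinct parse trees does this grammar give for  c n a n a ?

Parse trees for c n a n a (showing first 6 of 14):
  [Tree [Tree c] [Tree [Tree n] [Tree [Tree a] [Tree [Tree n] [Tree a]]]]]
  [Tree [Tree c] [Tree [Tree n] [Tree [Tree [Tree a] [Tree n]] [Tree a]]]]
  [Tree [Tree c] [Tree [Tree [Tree n] [Tree a]] [Tree [Tree n] [Tree a]]]]
  [Tree [Tree c] [Tree [Tree [Tree n] [Tree [Tree a] [Tree n]]] [Tree a]]]
  [Tree [Tree c] [Tree [Tree [Tree [Tree n] [Tree a]] [Tree n]] [Tree a]]]
  [Tree [Tree [Tree c] [Tree n]] [Tree [Tree a] [Tree [Tree n] [Tree a]]]]

14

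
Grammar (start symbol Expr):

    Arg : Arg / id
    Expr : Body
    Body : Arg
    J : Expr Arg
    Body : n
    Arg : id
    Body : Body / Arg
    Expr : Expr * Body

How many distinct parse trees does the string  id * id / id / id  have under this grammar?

4

Parse trees for id * id / id / id:
  [Expr [Expr [Body [Arg id]]] * [Body [Arg [Arg [Arg id] / id] / id]]]
  [Expr [Expr [Body [Arg id]]] * [Body [Body [Arg id]] / [Arg [Arg id] / id]]]
  [Expr [Expr [Body [Arg id]]] * [Body [Body [Arg [Arg id] / id]] / [Arg id]]]
  [Expr [Expr [Body [Arg id]]] * [Body [Body [Body [Arg id]] / [Arg id]] / [Arg id]]]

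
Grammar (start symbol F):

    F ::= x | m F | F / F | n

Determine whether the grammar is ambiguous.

Ambiguous

Witness: m n / n

Derivation 1: F ⇒ m F ⇒ m F / F ⇒ m n / F ⇒ m n / n
Derivation 2: F ⇒ F / F ⇒ m F / F ⇒ m n / F ⇒ m n / n

Two distinct leftmost derivations for the same string.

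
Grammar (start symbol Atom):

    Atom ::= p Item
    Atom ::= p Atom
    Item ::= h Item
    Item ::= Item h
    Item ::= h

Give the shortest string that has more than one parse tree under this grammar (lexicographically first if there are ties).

length 2: no string has ≥2 trees
length 3: p h h has 2 parse trees

Two derivations of p h h:
  Atom ⇒ p Item ⇒ p h Item ⇒ p h h
  Atom ⇒ p Item ⇒ p Item h ⇒ p h h

p h h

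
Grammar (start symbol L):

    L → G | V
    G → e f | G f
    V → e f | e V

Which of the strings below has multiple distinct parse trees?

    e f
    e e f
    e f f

e f

e f: 2 trees
e e f: 1 tree
e f f: 1 tree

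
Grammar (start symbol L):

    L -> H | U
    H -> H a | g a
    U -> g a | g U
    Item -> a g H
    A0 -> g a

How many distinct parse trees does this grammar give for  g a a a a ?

1

Parse trees for g a a a a:
  [L [H [H [H [H g a] a] a] a]]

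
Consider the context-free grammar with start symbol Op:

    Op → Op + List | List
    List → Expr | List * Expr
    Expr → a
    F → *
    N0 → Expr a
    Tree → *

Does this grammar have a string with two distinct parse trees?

Unambiguous

Only Op, List, Expr are reachable from Op; ignoring the rest: Op → Op + List | List  ;  List → List * Expr | Expr  — a left-associative chain with Expr at the bottom. Each string factors uniquely by precedence.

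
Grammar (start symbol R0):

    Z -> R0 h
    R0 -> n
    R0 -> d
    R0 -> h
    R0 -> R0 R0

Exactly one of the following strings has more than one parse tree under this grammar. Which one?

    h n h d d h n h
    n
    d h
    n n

h n h d d h n h

h n h d d h n h: 429 trees
n: 1 tree
d h: 1 tree
n n: 1 tree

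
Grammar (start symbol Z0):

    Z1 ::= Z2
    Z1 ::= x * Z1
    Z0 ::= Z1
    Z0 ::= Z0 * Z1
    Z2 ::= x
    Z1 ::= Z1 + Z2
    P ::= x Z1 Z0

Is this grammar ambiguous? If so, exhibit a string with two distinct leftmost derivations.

Witness: x * x

Derivation 1: Z0 ⇒ Z1 ⇒ x * Z1 ⇒ x * Z2 ⇒ x * x
Derivation 2: Z0 ⇒ Z0 * Z1 ⇒ Z1 * Z1 ⇒ Z2 * Z1 ⇒ x * Z1 ⇒ x * Z2 ⇒ x * x

Two distinct leftmost derivations for the same string.

Ambiguous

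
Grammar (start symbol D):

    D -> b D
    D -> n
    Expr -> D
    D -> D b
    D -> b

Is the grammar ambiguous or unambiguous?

Ambiguous

Witness: b b

Derivation 1: D ⇒ b D ⇒ b b
Derivation 2: D ⇒ D b ⇒ b b

Two distinct leftmost derivations for the same string.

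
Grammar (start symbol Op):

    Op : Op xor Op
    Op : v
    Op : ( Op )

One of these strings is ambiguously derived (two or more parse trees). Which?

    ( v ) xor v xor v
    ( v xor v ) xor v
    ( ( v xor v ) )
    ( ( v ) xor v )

( v ) xor v xor v: 2 trees
( v xor v ) xor v: 1 tree
( ( v xor v ) ): 1 tree
( ( v ) xor v ): 1 tree

( v ) xor v xor v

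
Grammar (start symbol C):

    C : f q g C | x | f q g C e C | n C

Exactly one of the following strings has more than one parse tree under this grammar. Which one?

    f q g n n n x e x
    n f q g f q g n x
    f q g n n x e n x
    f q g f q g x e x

f q g n n n x e x: 1 tree
n f q g f q g n x: 1 tree
f q g n n x e n x: 1 tree
f q g f q g x e x: 2 trees

f q g f q g x e x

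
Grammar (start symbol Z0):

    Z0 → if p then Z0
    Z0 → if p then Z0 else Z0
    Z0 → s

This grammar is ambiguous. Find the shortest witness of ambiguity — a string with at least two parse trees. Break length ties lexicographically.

length 1: no string has ≥2 trees
length 4: no string has ≥2 trees
length 6: no string has ≥2 trees
length 7: no string has ≥2 trees
length 9: if p then if p then s else s has 2 parse trees

Two derivations of if p then if p then s else s:
  Z0 ⇒ if p then Z0 ⇒ if p then if p then Z0 else Z0 ⇒ if p then if p then s else Z0 ⇒ if p then if p then s else s
  Z0 ⇒ if p then Z0 else Z0 ⇒ if p then if p then Z0 else Z0 ⇒ if p then if p then s else Z0 ⇒ if p then if p then s else s

if p then if p then s else s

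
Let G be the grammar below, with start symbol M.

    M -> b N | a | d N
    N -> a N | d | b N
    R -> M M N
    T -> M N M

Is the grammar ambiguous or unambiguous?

Unambiguous

Only M, N are reachable from M; ignoring the rest: The reachable rules are right-linear with at most one rule per (nonterminal, next-terminal) pair. Each input token forces the next rule, so parsing is deterministic.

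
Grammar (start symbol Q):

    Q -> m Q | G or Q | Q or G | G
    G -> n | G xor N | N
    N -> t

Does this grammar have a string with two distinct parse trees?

Witness: n or n

Derivation 1: Q ⇒ G or Q ⇒ n or Q ⇒ n or G ⇒ n or n
Derivation 2: Q ⇒ Q or G ⇒ G or G ⇒ n or G ⇒ n or n

Two distinct leftmost derivations for the same string.

Ambiguous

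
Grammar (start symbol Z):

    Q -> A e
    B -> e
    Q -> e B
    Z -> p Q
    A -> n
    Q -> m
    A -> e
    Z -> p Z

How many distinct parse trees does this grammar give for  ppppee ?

2

Parse trees for ppppee:
  [Z p [Z p [Z p [Z p [Q [A e] e]]]]]
  [Z p [Z p [Z p [Z p [Q e [B e]]]]]]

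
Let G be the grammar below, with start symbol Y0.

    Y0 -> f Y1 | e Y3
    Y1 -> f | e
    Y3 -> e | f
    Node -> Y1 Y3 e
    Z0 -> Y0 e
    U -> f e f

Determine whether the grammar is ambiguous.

Only Y0, Y1, Y3 are reachable from Y0; ignoring the rest: The reachable rules are right-linear with at most one rule per (nonterminal, next-terminal) pair. Each input token forces the next rule, so parsing is deterministic.

Unambiguous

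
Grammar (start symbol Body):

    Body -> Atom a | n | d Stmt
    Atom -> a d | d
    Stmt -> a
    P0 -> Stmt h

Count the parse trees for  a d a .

Parse trees for a d a:
  [Body [Atom a d] a]

1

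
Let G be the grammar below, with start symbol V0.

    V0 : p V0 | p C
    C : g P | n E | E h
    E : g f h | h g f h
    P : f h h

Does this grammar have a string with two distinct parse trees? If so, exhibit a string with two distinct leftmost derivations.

Witness: p g f h h

Derivation 1: V0 ⇒ p C ⇒ p g P ⇒ p g f h h
Derivation 2: V0 ⇒ p C ⇒ p E h ⇒ p g f h h

Two distinct leftmost derivations for the same string.

Ambiguous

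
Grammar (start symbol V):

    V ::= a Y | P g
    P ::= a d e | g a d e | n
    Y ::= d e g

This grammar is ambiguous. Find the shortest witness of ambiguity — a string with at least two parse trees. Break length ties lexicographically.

a d e g

length 2: no string has ≥2 trees
length 4: a d e g has 2 parse trees

Two derivations of a d e g:
  V ⇒ a Y ⇒ a d e g
  V ⇒ P g ⇒ a d e g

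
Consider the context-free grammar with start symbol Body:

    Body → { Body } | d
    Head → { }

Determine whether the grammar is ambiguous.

Unambiguous

(Head is unreachable from Body, so its rules don't affect L(Body).) L(Body) is { openⁿ atom closeⁿ : n ≥ 0 }. The bracket depth fixes n, and the derivation is forced at every step.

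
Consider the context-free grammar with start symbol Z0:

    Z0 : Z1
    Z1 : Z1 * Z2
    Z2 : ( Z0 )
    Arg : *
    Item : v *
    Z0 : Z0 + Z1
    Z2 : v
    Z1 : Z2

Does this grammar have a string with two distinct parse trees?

Only Z0, Z1, Z2 are reachable from Z0; ignoring the rest: This is a standard precedence ladder (Z0 over Z1 over Z2), with each level left-recursive on its own operator ('+' at Z0, '*' at Z1). That structure is LR(1), hence unambiguous.

Unambiguous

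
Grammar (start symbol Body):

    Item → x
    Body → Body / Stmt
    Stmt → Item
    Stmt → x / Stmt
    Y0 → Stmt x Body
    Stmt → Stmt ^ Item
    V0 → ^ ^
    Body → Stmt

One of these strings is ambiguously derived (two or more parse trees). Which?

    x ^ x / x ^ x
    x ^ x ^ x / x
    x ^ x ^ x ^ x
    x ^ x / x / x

x ^ x / x ^ x: 1 tree
x ^ x ^ x / x: 1 tree
x ^ x ^ x ^ x: 1 tree
x ^ x / x / x: 2 trees

x ^ x / x / x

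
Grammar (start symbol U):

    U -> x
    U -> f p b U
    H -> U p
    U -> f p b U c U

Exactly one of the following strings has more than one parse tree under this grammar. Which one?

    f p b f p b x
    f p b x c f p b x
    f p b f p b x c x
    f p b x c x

f p b f p b x: 1 tree
f p b x c f p b x: 1 tree
f p b f p b x c x: 2 trees
f p b x c x: 1 tree

f p b f p b x c x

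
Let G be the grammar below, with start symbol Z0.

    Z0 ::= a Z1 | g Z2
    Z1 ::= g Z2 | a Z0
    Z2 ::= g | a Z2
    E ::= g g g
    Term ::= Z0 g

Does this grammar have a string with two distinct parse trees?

Unambiguous

Only Z0, Z1, Z2 are reachable from Z0; ignoring the rest: Each reachable nonterminal has at most one production per leading terminal, and all productions are right-linear; the derivation is determined token-by-token.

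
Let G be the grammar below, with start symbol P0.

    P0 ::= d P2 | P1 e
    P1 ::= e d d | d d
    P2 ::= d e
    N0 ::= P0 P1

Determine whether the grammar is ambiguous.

Ambiguous

Witness: d d e

Derivation 1: P0 ⇒ d P2 ⇒ d d e
Derivation 2: P0 ⇒ P1 e ⇒ d d e

Two distinct leftmost derivations for the same string.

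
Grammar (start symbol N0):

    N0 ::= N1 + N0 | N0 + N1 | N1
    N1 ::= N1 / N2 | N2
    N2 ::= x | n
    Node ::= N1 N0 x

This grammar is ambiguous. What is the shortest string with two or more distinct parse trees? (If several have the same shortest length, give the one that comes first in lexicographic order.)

n + n

length 1: no string has ≥2 trees
length 3: n + n has 2 parse trees

Two derivations of n + n:
  N0 ⇒ N1 + N0 ⇒ N2 + N0 ⇒ n + N0 ⇒ n + N1 ⇒ n + N2 ⇒ n + n
  N0 ⇒ N0 + N1 ⇒ N1 + N1 ⇒ N2 + N1 ⇒ n + N1 ⇒ n + N2 ⇒ n + n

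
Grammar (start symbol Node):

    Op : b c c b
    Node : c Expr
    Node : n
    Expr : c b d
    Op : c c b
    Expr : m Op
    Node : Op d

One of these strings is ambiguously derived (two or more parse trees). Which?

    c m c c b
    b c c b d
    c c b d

c m c c b: 1 tree
b c c b d: 1 tree
c c b d: 2 trees

c c b d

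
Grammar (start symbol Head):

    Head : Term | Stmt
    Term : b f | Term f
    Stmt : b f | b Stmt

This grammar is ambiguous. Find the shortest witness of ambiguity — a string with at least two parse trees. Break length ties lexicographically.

length 2: b f has 2 parse trees

Two derivations of b f:
  Head ⇒ Term ⇒ b f
  Head ⇒ Stmt ⇒ b f

b f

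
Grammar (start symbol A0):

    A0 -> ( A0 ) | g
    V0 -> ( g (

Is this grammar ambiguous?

Unambiguous

(V0 is unreachable from A0, so its rules don't affect L(A0).) L(A0) is { openⁿ atom closeⁿ : n ≥ 0 }. The bracket depth fixes n, and the derivation is forced at every step.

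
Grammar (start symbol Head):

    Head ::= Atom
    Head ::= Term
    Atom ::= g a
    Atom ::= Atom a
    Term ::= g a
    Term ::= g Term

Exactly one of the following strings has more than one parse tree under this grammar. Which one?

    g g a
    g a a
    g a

g a

g g a: 1 tree
g a a: 1 tree
g a: 2 trees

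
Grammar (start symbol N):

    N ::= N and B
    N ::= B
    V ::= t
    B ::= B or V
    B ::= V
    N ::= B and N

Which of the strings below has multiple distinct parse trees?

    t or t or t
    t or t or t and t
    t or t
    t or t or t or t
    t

t or t or t and t

t or t or t: 1 tree
t or t or t and t: 2 trees
t or t: 1 tree
t or t or t or t: 1 tree
t: 1 tree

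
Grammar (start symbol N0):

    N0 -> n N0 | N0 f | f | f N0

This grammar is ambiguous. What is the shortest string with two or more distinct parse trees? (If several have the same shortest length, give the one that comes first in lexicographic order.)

length 1: no string has ≥2 trees
length 2: f f has 2 parse trees

Two derivations of f f:
  N0 ⇒ N0 f ⇒ f f
  N0 ⇒ f N0 ⇒ f f

f f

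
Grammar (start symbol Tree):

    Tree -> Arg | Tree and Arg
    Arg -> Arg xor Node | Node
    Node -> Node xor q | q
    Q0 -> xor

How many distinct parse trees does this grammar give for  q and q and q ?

Parse trees for q and q and q:
  [Tree [Tree [Tree [Arg [Node q]]] and [Arg [Node q]]] and [Arg [Node q]]]

1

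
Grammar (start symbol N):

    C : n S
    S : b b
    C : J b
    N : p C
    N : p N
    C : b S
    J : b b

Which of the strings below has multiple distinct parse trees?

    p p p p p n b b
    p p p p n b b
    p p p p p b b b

p p p p p b b b

p p p p p n b b: 1 tree
p p p p n b b: 1 tree
p p p p p b b b: 2 trees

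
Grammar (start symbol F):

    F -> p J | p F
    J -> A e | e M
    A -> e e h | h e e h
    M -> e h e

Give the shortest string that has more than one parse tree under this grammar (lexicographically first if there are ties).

length 5: p e e h e has 2 parse trees

Two derivations of p e e h e:
  F ⇒ p J ⇒ p A e ⇒ p e e h e
  F ⇒ p J ⇒ p e M ⇒ p e e h e

p e e h e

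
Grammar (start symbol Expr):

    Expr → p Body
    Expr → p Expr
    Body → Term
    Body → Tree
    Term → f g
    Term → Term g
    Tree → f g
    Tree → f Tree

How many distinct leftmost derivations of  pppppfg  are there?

2

Parse trees for pppppfg:
  [Expr p [Expr p [Expr p [Expr p [Expr p [Body [Term f g]]]]]]]
  [Expr p [Expr p [Expr p [Expr p [Expr p [Body [Tree f g]]]]]]]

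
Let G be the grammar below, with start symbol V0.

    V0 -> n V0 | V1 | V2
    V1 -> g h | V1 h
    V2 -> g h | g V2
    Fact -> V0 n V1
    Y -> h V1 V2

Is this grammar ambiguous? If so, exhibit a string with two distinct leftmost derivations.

Ambiguous

Witness: g h

Derivation 1: V0 ⇒ V1 ⇒ g h
Derivation 2: V0 ⇒ V2 ⇒ g h

Two distinct leftmost derivations for the same string.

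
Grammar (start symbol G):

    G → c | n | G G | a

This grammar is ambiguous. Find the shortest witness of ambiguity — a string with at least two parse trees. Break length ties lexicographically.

length 1: no string has ≥2 trees
length 2: no string has ≥2 trees
length 3: a a a has 2 parse trees

Two derivations of a a a:
  G ⇒ G G ⇒ G G G ⇒ a G G ⇒ a a G ⇒ a a a
  G ⇒ G G ⇒ a G ⇒ a G G ⇒ a a G ⇒ a a a

a a a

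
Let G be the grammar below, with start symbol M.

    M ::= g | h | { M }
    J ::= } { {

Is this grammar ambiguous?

Unambiguous

(J is unreachable from M, so its rules don't affect L(M).) L(M) is { openⁿ atom closeⁿ : n ≥ 0 }. The bracket depth fixes n, and the derivation is forced at every step.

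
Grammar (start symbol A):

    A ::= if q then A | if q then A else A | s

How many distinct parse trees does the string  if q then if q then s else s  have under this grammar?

2

Parse trees for if q then if q then s else s:
  [A if q then [A if q then [A s] else [A s]]]
  [A if q then [A if q then [A s]] else [A s]]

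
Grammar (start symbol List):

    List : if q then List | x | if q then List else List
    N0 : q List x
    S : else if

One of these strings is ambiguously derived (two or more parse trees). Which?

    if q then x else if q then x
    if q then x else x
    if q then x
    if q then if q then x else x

if q then x else if q then x: 1 tree
if q then x else x: 1 tree
if q then x: 1 tree
if q then if q then x else x: 2 trees

if q then if q then x else x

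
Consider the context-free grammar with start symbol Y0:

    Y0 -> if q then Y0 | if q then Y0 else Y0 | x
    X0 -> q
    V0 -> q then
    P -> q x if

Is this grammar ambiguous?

Witness: if q then if q then x else x

Derivation 1: Y0 ⇒ if q then Y0 ⇒ if q then if q then Y0 else Y0 ⇒ if q then if q then x else Y0 ⇒ if q then if q then x else x
Derivation 2: Y0 ⇒ if q then Y0 else Y0 ⇒ if q then if q then Y0 else Y0 ⇒ if q then if q then x else Y0 ⇒ if q then if q then x else x

Two distinct leftmost derivations for the same string.

Ambiguous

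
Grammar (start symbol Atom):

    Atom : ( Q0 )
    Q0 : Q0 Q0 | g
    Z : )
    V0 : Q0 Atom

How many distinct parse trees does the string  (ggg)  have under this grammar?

Parse trees for (ggg):
  [Atom ( [Q0 [Q0 g] [Q0 [Q0 g] [Q0 g]]] )]
  [Atom ( [Q0 [Q0 [Q0 g] [Q0 g]] [Q0 g]] )]

2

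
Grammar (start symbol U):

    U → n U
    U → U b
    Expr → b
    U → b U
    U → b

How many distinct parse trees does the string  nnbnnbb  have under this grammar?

7

Parse trees for nnbnnbb:
  [U n [U n [U [U b [U n [U n [U b]]]] b]]]
  [U n [U n [U b [U n [U n [U [U b] b]]]]]]
  [U n [U n [U b [U n [U n [U b [U b]]]]]]]
  [U n [U n [U b [U n [U [U n [U b]] b]]]]]
  [U n [U n [U b [U [U n [U n [U b]]] b]]]]
  [U n [U [U n [U b [U n [U n [U b]]]]] b]]
  [U [U n [U n [U b [U n [U n [U b]]]]]] b]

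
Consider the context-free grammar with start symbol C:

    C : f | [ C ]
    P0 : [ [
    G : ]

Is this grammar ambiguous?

(P0, G are unreachable from C, so their rules don't affect L(C).) Each string is a nest of matched brackets around a single atom. An opening bracket forces the recursive rule; an atom forces the base rule.

Unambiguous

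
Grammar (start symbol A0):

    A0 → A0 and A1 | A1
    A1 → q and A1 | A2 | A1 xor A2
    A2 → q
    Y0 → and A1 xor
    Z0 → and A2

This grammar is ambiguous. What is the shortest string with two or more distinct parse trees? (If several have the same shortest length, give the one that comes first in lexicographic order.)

length 1: no string has ≥2 trees
length 3: q and q has 2 parse trees

Two derivations of q and q:
  A0 ⇒ A0 and A1 ⇒ A1 and A1 ⇒ A2 and A1 ⇒ q and A1 ⇒ q and A2 ⇒ q and q
  A0 ⇒ A1 ⇒ q and A1 ⇒ q and A2 ⇒ q and q

q and q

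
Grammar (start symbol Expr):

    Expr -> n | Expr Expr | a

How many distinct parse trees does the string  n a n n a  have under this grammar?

14

Parse trees for n a n n a (showing first 6 of 14):
  [Expr [Expr n] [Expr [Expr a] [Expr [Expr n] [Expr [Expr n] [Expr a]]]]]
  [Expr [Expr n] [Expr [Expr a] [Expr [Expr [Expr n] [Expr n]] [Expr a]]]]
  [Expr [Expr n] [Expr [Expr [Expr a] [Expr n]] [Expr [Expr n] [Expr a]]]]
  [Expr [Expr n] [Expr [Expr [Expr a] [Expr [Expr n] [Expr n]]] [Expr a]]]
  [Expr [Expr n] [Expr [Expr [Expr [Expr a] [Expr n]] [Expr n]] [Expr a]]]
  [Expr [Expr [Expr n] [Expr a]] [Expr [Expr n] [Expr [Expr n] [Expr a]]]]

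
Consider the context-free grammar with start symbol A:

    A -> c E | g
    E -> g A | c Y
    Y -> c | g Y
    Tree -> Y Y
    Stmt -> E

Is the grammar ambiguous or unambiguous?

(Tree, Stmt are unreachable from A, so their rules don't affect L(A).) The reachable rules are right-linear with at most one rule per (nonterminal, next-terminal) pair. Each input token forces the next rule, so parsing is deterministic.

Unambiguous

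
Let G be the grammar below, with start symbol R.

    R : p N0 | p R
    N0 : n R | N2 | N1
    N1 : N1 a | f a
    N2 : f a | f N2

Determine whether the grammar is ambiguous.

Ambiguous

Witness: p f a

Derivation 1: R ⇒ p N0 ⇒ p N2 ⇒ p f a
Derivation 2: R ⇒ p N0 ⇒ p N1 ⇒ p f a

Two distinct leftmost derivations for the same string.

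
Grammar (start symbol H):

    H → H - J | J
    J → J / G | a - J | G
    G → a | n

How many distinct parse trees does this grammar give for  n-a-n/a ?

3

Parse trees for n-a-n/a:
  [H [H [J [G n]]] - [J [J a - [J [G n]]] / [G a]]]
  [H [H [J [G n]]] - [J a - [J [J [G n]] / [G a]]]]
  [H [H [H [J [G n]]] - [J [G a]]] - [J [J [G n]] / [G a]]]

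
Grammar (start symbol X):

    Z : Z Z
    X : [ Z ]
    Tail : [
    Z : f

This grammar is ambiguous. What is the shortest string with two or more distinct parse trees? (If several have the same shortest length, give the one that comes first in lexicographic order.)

[ f f f ]

length 3: no string has ≥2 trees
length 4: no string has ≥2 trees
length 5: [ f f f ] has 2 parse trees

Two derivations of [ f f f ]:
  X ⇒ [ Z ] ⇒ [ Z Z ] ⇒ [ Z Z Z ] ⇒ [ f Z Z ] ⇒ [ f f Z ] ⇒ [ f f f ]
  X ⇒ [ Z ] ⇒ [ Z Z ] ⇒ [ f Z ] ⇒ [ f Z Z ] ⇒ [ f f Z ] ⇒ [ f f f ]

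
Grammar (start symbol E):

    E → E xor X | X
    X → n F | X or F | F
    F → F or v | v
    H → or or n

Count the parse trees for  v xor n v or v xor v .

2

Parse trees for v xor n v or v xor v:
  [E [E [E [X [F v]]] xor [X n [F [F v] or v]]] xor [X [F v]]]
  [E [E [E [X [F v]]] xor [X [X n [F v]] or [F v]]] xor [X [F v]]]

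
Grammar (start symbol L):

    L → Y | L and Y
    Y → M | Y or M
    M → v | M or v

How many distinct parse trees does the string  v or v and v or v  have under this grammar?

4

Parse trees for v or v and v or v:
  [L [L [Y [M [M v] or v]]] and [Y [M [M v] or v]]]
  [L [L [Y [M [M v] or v]]] and [Y [Y [M v]] or [M v]]]
  [L [L [Y [Y [M v]] or [M v]]] and [Y [M [M v] or v]]]
  [L [L [Y [Y [M v]] or [M v]]] and [Y [Y [M v]] or [M v]]]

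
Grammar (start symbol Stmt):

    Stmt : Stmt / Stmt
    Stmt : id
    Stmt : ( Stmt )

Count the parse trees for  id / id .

Parse trees for id / id:
  [Stmt [Stmt id] / [Stmt id]]

1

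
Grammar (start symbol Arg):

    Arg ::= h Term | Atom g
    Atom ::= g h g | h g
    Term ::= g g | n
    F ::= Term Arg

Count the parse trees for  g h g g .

Parse trees for g h g g:
  [Arg [Atom g h g] g]

1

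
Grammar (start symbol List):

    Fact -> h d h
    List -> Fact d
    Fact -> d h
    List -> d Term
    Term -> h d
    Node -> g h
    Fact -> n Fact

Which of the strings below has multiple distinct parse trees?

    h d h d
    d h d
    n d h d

h d h d: 1 tree
d h d: 2 trees
n d h d: 1 tree

d h d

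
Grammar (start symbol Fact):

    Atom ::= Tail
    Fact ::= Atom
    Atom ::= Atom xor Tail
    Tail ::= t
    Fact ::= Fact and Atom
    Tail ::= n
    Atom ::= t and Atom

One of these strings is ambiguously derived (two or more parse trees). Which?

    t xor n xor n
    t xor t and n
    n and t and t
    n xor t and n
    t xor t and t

t xor n xor n: 1 tree
t xor t and n: 1 tree
n and t and t: 2 trees
n xor t and n: 1 tree
t xor t and t: 1 tree

n and t and t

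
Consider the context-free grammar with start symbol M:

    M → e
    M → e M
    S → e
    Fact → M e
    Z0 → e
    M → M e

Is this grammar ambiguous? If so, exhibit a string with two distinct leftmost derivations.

Ambiguous

Witness: e e

Derivation 1: M ⇒ e M ⇒ e e
Derivation 2: M ⇒ M e ⇒ e e

Two distinct leftmost derivations for the same string.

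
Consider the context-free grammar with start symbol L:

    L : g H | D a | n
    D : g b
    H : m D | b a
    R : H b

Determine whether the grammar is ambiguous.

Ambiguous

Witness: g b a

Derivation 1: L ⇒ g H ⇒ g b a
Derivation 2: L ⇒ D a ⇒ g b a

Two distinct leftmost derivations for the same string.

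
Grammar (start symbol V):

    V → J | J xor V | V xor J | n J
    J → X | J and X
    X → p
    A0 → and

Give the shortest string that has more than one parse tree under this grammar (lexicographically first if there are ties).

p xor p

length 1: no string has ≥2 trees
length 2: no string has ≥2 trees
length 3: p xor p has 2 parse trees

Two derivations of p xor p:
  V ⇒ J xor V ⇒ X xor V ⇒ p xor V ⇒ p xor J ⇒ p xor X ⇒ p xor p
  V ⇒ V xor J ⇒ J xor J ⇒ X xor J ⇒ p xor J ⇒ p xor X ⇒ p xor p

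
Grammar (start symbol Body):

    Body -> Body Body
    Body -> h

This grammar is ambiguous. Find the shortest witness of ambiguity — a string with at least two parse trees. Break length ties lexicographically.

length 1: no string has ≥2 trees
length 2: no string has ≥2 trees
length 3: h h h has 2 parse trees

Two derivations of h h h:
  Body ⇒ Body Body ⇒ Body Body Body ⇒ h Body Body ⇒ h h Body ⇒ h h h
  Body ⇒ Body Body ⇒ h Body ⇒ h Body Body ⇒ h h Body ⇒ h h h

h h h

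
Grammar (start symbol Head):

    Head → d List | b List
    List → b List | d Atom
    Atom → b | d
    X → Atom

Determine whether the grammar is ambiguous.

Unambiguous

Only Head, List, Atom are reachable from Head; ignoring the rest: Restricted to the reachable nonterminals, every rule has the form A → t or A → t B, and no two rules for the same A share a first terminal. The grammar encodes a DFA — one run per string.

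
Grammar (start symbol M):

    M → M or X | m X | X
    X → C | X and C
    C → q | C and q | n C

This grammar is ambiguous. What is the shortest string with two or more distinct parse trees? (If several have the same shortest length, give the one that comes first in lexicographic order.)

q and q

length 1: no string has ≥2 trees
length 2: no string has ≥2 trees
length 3: q and q has 2 parse trees

Two derivations of q and q:
  M ⇒ X ⇒ C ⇒ C and q ⇒ q and q
  M ⇒ X ⇒ X and C ⇒ C and C ⇒ q and C ⇒ q and q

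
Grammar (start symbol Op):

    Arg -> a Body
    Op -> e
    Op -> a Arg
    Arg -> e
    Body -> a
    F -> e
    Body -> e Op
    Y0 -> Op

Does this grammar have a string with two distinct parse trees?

Unambiguous

Only Op, Arg, Body are reachable from Op; ignoring the rest: Each reachable nonterminal has at most one production per leading terminal, and all productions are right-linear; the derivation is determined token-by-token.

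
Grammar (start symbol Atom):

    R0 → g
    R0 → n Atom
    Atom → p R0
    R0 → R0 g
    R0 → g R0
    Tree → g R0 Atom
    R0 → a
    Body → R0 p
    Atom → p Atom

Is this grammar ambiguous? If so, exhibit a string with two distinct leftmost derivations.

Ambiguous

Witness: p g g

Derivation 1: Atom ⇒ p R0 ⇒ p R0 g ⇒ p g g
Derivation 2: Atom ⇒ p R0 ⇒ p g R0 ⇒ p g g

Two distinct leftmost derivations for the same string.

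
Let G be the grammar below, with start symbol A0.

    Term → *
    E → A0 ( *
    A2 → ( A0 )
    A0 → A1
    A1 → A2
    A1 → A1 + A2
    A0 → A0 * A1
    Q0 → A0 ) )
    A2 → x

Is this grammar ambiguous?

(Q0, E, Term are unreachable from A0, so their rules don't affect L(A0).) A0 → A0 * A1 | A1  ;  A1 → A1 + A2 | A2  — a left-associative chain with A2 at the bottom. Each string factors uniquely by precedence.

Unambiguous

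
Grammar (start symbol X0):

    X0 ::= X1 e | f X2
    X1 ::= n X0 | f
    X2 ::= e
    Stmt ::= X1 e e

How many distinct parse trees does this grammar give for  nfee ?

Parse trees for nfee:
  [X0 [X1 n [X0 [X1 f] e]] e]
  [X0 [X1 n [X0 f [X2 e]]] e]

2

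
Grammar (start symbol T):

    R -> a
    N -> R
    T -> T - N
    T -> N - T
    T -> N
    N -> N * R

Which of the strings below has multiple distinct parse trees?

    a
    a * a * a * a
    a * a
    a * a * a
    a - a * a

a - a * a

a: 1 tree
a * a * a * a: 1 tree
a * a: 1 tree
a * a * a: 1 tree
a - a * a: 2 trees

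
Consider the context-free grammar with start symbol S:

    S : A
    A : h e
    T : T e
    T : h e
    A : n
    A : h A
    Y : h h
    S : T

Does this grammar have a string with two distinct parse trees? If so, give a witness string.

Ambiguous

Witness: h e

Derivation 1: S ⇒ A ⇒ h e
Derivation 2: S ⇒ T ⇒ h e

Two distinct leftmost derivations for the same string.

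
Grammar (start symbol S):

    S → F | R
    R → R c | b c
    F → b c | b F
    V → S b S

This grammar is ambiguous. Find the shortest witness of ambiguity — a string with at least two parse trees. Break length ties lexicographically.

b c

length 2: b c has 2 parse trees

Two derivations of b c:
  S ⇒ F ⇒ b c
  S ⇒ R ⇒ b c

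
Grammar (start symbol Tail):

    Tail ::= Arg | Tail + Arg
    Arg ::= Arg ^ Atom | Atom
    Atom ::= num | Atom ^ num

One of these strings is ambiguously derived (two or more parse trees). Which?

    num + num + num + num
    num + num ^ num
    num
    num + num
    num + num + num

num + num + num + num: 1 tree
num + num ^ num: 2 trees
num: 1 tree
num + num: 1 tree
num + num + num: 1 tree

num + num ^ num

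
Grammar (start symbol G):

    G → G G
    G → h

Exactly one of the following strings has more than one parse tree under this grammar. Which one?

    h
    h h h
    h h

h: 1 tree
h h h: 2 trees
h h: 1 tree

h h h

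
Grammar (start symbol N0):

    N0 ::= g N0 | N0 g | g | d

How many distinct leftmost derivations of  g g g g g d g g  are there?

Parse trees for g g g g g d g g (showing first 6 of 21):
  [N0 g [N0 g [N0 g [N0 g [N0 g [N0 [N0 [N0 d] g] g]]]]]]
  [N0 g [N0 g [N0 g [N0 g [N0 [N0 g [N0 [N0 d] g]] g]]]]]
  [N0 g [N0 g [N0 g [N0 g [N0 [N0 [N0 g [N0 d]] g] g]]]]]
  [N0 g [N0 g [N0 g [N0 [N0 g [N0 g [N0 [N0 d] g]]] g]]]]
  [N0 g [N0 g [N0 g [N0 [N0 g [N0 [N0 g [N0 d]] g]] g]]]]
  [N0 g [N0 g [N0 g [N0 [N0 [N0 g [N0 g [N0 d]]] g] g]]]]

21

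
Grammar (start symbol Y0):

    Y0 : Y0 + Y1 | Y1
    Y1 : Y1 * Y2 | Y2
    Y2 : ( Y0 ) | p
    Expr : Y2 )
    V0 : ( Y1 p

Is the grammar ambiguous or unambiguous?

Unambiguous

(Expr, V0 are unreachable from Y0, so their rules don't affect L(Y0).) The grammar is stratified — Y0 handles '+' (left-recursive), Y1 handles '*', Y2 atoms. Each operator has a fixed associativity and precedence level, so every string has one parse.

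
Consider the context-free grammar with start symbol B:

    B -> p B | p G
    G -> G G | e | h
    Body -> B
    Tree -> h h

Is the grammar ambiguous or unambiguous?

Witness: p e e e

Derivation 1: B ⇒ p G ⇒ p G G ⇒ p G G G ⇒ p e G G ⇒ p e e G ⇒ p e e e
Derivation 2: B ⇒ p G ⇒ p G G ⇒ p e G ⇒ p e G G ⇒ p e e G ⇒ p e e e

Two distinct leftmost derivations for the same string.

Ambiguous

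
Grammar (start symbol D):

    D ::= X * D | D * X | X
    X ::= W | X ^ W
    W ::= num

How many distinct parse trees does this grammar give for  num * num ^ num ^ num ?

2

Parse trees for num * num ^ num ^ num:
  [D [X [W num]] * [D [X [X [X [W num]] ^ [W num]] ^ [W num]]]]
  [D [D [X [W num]]] * [X [X [X [W num]] ^ [W num]] ^ [W num]]]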